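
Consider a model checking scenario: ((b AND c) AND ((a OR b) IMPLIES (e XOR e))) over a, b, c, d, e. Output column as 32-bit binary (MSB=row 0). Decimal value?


Formula: ((b AND c) AND ((a OR b) IMPLIES (e XOR e))) over a, b, c, d, e (32 rows)
Evaluate each row (bits = a,b,c,d,e, MSB first):
  row 0 [00000]: ((0 AND 0) AND ((0 OR 0) IMPLIES (0 XOR 0))) -> 0
  row 1 [00001]: ((0 AND 0) AND ((0 OR 0) IMPLIES (1 XOR 1))) -> 0
  row 2 [00010]: ((0 AND 0) AND ((0 OR 0) IMPLIES (0 XOR 0))) -> 0
  row 3 [00011]: ((0 AND 0) AND ((0 OR 0) IMPLIES (1 XOR 1))) -> 0
  row 4 [00100]: ((0 AND 1) AND ((0 OR 0) IMPLIES (0 XOR 0))) -> 0
  row 5 [00101]: ((0 AND 1) AND ((0 OR 0) IMPLIES (1 XOR 1))) -> 0
  row 6 [00110]: ((0 AND 1) AND ((0 OR 0) IMPLIES (0 XOR 0))) -> 0
  row 7 [00111]: ((0 AND 1) AND ((0 OR 0) IMPLIES (1 XOR 1))) -> 0
  row 8 [01000]: ((1 AND 0) AND ((0 OR 1) IMPLIES (0 XOR 0))) -> 0
  row 9 [01001]: ((1 AND 0) AND ((0 OR 1) IMPLIES (1 XOR 1))) -> 0
  row 10 [01010]: ((1 AND 0) AND ((0 OR 1) IMPLIES (0 XOR 0))) -> 0
  row 11 [01011]: ((1 AND 0) AND ((0 OR 1) IMPLIES (1 XOR 1))) -> 0
  row 12 [01100]: ((1 AND 1) AND ((0 OR 1) IMPLIES (0 XOR 0))) -> 0
  row 13 [01101]: ((1 AND 1) AND ((0 OR 1) IMPLIES (1 XOR 1))) -> 0
  row 14 [01110]: ((1 AND 1) AND ((0 OR 1) IMPLIES (0 XOR 0))) -> 0
  row 15 [01111]: ((1 AND 1) AND ((0 OR 1) IMPLIES (1 XOR 1))) -> 0
  row 16 [10000]: ((0 AND 0) AND ((1 OR 0) IMPLIES (0 XOR 0))) -> 0
  row 17 [10001]: ((0 AND 0) AND ((1 OR 0) IMPLIES (1 XOR 1))) -> 0
  row 18 [10010]: ((0 AND 0) AND ((1 OR 0) IMPLIES (0 XOR 0))) -> 0
  row 19 [10011]: ((0 AND 0) AND ((1 OR 0) IMPLIES (1 XOR 1))) -> 0
  row 20 [10100]: ((0 AND 1) AND ((1 OR 0) IMPLIES (0 XOR 0))) -> 0
  row 21 [10101]: ((0 AND 1) AND ((1 OR 0) IMPLIES (1 XOR 1))) -> 0
  row 22 [10110]: ((0 AND 1) AND ((1 OR 0) IMPLIES (0 XOR 0))) -> 0
  row 23 [10111]: ((0 AND 1) AND ((1 OR 0) IMPLIES (1 XOR 1))) -> 0
  row 24 [11000]: ((1 AND 0) AND ((1 OR 1) IMPLIES (0 XOR 0))) -> 0
  row 25 [11001]: ((1 AND 0) AND ((1 OR 1) IMPLIES (1 XOR 1))) -> 0
  row 26 [11010]: ((1 AND 0) AND ((1 OR 1) IMPLIES (0 XOR 0))) -> 0
  row 27 [11011]: ((1 AND 0) AND ((1 OR 1) IMPLIES (1 XOR 1))) -> 0
  row 28 [11100]: ((1 AND 1) AND ((1 OR 1) IMPLIES (0 XOR 0))) -> 0
  row 29 [11101]: ((1 AND 1) AND ((1 OR 1) IMPLIES (1 XOR 1))) -> 0
  row 30 [11110]: ((1 AND 1) AND ((1 OR 1) IMPLIES (0 XOR 0))) -> 0
  row 31 [11111]: ((1 AND 1) AND ((1 OR 1) IMPLIES (1 XOR 1))) -> 0
Full result column, 4 rows per line (a,b,c fixed per line; d,e runs 00..11 left to right):
  rows 0-3 [a,b,c=000]: 0000  = hex 0
  rows 4-7 [a,b,c=001]: 0000  = hex 0
  rows 8-11 [a,b,c=010]: 0000  = hex 0
  rows 12-15 [a,b,c=011]: 0000  = hex 0
  rows 16-19 [a,b,c=100]: 0000  = hex 0
  rows 20-23 [a,b,c=101]: 0000  = hex 0
  rows 24-27 [a,b,c=110]: 0000  = hex 0
  rows 28-31 [a,b,c=111]: 0000  = hex 0
Output column (row 0 .. row 31) = 00000000000000000000000000000000
Output column grouped in 4s = 0000 0000 0000 0000 0000 0000 0000 0000 = 0x00000000
Convert to decimal digit by digit (value = value*16 + digit):
  0 -> 0
  0*16 + 0 = 0
  0*16 + 0 = 0
  0*16 + 0 = 0
  0*16 + 0 = 0
  0*16 + 0 = 0
  0*16 + 0 = 0
  0*16 + 0 = 0
Decimal = 0

0


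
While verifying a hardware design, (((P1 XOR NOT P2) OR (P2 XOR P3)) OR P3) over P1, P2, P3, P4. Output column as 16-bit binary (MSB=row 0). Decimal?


Formula: (((P1 XOR NOT P2) OR (P2 XOR P3)) OR P3) over P1, P2, P3, P4 (16 rows)
Evaluate each row (bits = P1,P2,P3,P4, MSB first):
  row 0 [0000]: (((0 XOR NOT 0) OR (0 XOR 0)) OR 0) -> 1
  row 1 [0001]: (((0 XOR NOT 0) OR (0 XOR 0)) OR 0) -> 1
  row 2 [0010]: (((0 XOR NOT 0) OR (0 XOR 1)) OR 1) -> 1
  row 3 [0011]: (((0 XOR NOT 0) OR (0 XOR 1)) OR 1) -> 1
  row 4 [0100]: (((0 XOR NOT 1) OR (1 XOR 0)) OR 0) -> 1
  row 5 [0101]: (((0 XOR NOT 1) OR (1 XOR 0)) OR 0) -> 1
  row 6 [0110]: (((0 XOR NOT 1) OR (1 XOR 1)) OR 1) -> 1
  row 7 [0111]: (((0 XOR NOT 1) OR (1 XOR 1)) OR 1) -> 1
  row 8 [1000]: (((1 XOR NOT 0) OR (0 XOR 0)) OR 0) -> 0
  row 9 [1001]: (((1 XOR NOT 0) OR (0 XOR 0)) OR 0) -> 0
  row 10 [1010]: (((1 XOR NOT 0) OR (0 XOR 1)) OR 1) -> 1
  row 11 [1011]: (((1 XOR NOT 0) OR (0 XOR 1)) OR 1) -> 1
  row 12 [1100]: (((1 XOR NOT 1) OR (1 XOR 0)) OR 0) -> 1
  row 13 [1101]: (((1 XOR NOT 1) OR (1 XOR 0)) OR 0) -> 1
  row 14 [1110]: (((1 XOR NOT 1) OR (1 XOR 1)) OR 1) -> 1
  row 15 [1111]: (((1 XOR NOT 1) OR (1 XOR 1)) OR 1) -> 1
Full result column, 4 rows per line (P1,P2 fixed per line; P3,P4 runs 00..11 left to right):
  rows 0-3 [P1,P2=00]: 1111  = hex F
  rows 4-7 [P1,P2=01]: 1111  = hex F
  rows 8-11 [P1,P2=10]: 0011  = hex 3
  rows 12-15 [P1,P2=11]: 1111  = hex F
Output column (row 0 .. row 15) = 1111111100111111
Output column grouped in 4s = 1111 1111 0011 1111 = 0xFF3F
Convert to decimal digit by digit (value = value*16 + digit):
  F -> 15
  15*16 + 15 (F) = 255
  255*16 + 3 = 4083
  4083*16 + 15 (F) = 65343
Decimal = 65343

65343


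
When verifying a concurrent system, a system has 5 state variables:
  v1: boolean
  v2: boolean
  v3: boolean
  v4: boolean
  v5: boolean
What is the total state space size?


State space = product of domain sizes of all variables.
Domain sizes:
  v1 (boolean): 2
  v2 (boolean): 2
  v3 (boolean): 2
  v4 (boolean): 2
  v5 (boolean): 2
Product = 2 * 2 * 2 * 2 * 2 = 32

32


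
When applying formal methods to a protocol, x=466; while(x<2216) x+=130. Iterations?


Step 1: x goes from 466 toward 2216 by 130; the body runs while x<2216, so iterations = ceil((bound-start)/step)
Step 2: Distance=1750
Step 3: ceil(1750/130)=14

14


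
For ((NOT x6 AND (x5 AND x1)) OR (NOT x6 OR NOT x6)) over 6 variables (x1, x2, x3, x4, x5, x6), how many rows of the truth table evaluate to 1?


Formula: ((NOT x6 AND (x5 AND x1)) OR (NOT x6 OR NOT x6)) over 6 vars (64 rows)
Evaluate each row (x1, x2, x3, x4, x5, x6 as bits, MSB first):
  row 0 [000000]: ((NOT 0 AND (0 AND 0)) OR (NOT 0 OR NOT 0)) -> 1
  row 1 [000001]: ((NOT 1 AND (0 AND 0)) OR (NOT 1 OR NOT 1)) -> 0
  row 2 [000010]: ((NOT 0 AND (1 AND 0)) OR (NOT 0 OR NOT 0)) -> 1
  row 3 [000011]: ((NOT 1 AND (1 AND 0)) OR (NOT 1 OR NOT 1)) -> 0
  row 4 [000100]: ((NOT 0 AND (0 AND 0)) OR (NOT 0 OR NOT 0)) -> 1
  (every remaining row is evaluated the same way; all 64 results are listed next)
Full result column, 8 rows per line (x1,x2,x3 fixed per line; x4,x5,x6 runs 000..111 left to right):
  rows 0-7 [x1,x2,x3=000]: 10101010  (ones: 4)
  rows 8-15 [x1,x2,x3=001]: 10101010  (ones: 4)
  rows 16-23 [x1,x2,x3=010]: 10101010  (ones: 4)
  rows 24-31 [x1,x2,x3=011]: 10101010  (ones: 4)
  rows 32-39 [x1,x2,x3=100]: 10101010  (ones: 4)
  rows 40-47 [x1,x2,x3=101]: 10101010  (ones: 4)
  rows 48-55 [x1,x2,x3=110]: 10101010  (ones: 4)
  rows 56-63 [x1,x2,x3=111]: 10101010  (ones: 4)
Count of 1-rows = 4+4+4+4+4+4+4+4 = 32

32


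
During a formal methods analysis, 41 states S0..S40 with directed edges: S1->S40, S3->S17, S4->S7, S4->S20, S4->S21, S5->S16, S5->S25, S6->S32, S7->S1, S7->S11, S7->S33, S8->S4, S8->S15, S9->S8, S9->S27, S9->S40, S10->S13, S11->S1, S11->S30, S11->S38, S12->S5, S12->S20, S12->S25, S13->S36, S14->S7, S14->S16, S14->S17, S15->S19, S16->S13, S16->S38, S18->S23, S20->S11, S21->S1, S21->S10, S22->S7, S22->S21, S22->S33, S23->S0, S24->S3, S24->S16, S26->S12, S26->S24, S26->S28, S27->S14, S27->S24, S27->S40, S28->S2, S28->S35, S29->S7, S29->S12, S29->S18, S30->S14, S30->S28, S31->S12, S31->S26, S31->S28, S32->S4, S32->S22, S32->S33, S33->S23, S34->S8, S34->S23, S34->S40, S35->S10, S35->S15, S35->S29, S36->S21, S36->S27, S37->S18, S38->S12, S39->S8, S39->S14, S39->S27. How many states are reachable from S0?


BFS from S0:
  layer 0: {S0}
Reachable set: {S0}
Count = 1

1


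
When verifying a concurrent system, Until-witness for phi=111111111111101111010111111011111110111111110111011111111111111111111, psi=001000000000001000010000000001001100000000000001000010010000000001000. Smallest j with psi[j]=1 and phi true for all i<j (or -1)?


(phi U psi) at 0: need smallest j with psi[j]=1 and phi[i]=1 for all i in [0,j).
Scan from step 0:
  step 0: phi=1, psi=0 -> continue
  step 1: phi=1, psi=0 -> continue
  step 2: psi=1 and phi held for [0,2) -> witness found
Witness step = 2

2


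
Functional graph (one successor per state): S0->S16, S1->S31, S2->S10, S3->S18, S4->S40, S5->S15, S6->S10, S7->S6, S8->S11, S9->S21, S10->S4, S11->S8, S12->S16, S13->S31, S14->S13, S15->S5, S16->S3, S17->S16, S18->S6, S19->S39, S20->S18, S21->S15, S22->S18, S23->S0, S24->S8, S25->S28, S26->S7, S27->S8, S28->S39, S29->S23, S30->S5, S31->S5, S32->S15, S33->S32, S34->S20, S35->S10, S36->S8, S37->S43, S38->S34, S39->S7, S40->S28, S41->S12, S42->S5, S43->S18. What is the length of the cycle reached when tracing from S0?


Trace from S0 until a state repeats:
  S0 -> S16 -> S3 -> S18 -> S6 -> S10 -> S4 -> S40 -> S28 -> S39 -> S7 -> S6
S6 first seen at step 4, revisited at step 11.
Cycle length = 11 - 4 = 7

7


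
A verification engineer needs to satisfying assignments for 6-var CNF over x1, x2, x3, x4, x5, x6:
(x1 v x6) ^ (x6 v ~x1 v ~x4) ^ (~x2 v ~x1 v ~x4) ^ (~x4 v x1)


CNF with 4 clauses over 6 vars (64 assignments).
An assignment satisfies CNF iff every clause has >=1 true literal.
Check each row (bits = x1,x2,x3,x4,x5,x6; clause T/F shown):
  row 0 [000000]: clauses=FTTT -> 0
  row 1 [000001]: clauses=TTTT -> 1
  row 2 [000010]: clauses=FTTT -> 0
  row 3 [000011]: clauses=TTTT -> 1
  row 4 [000100]: clauses=FTTF -> 0
  (every remaining row is evaluated the same way; all 64 results are listed next)
Full result column, 8 rows per line (x1,x2,x3 fixed per line; x4,x5,x6 runs 000..111 left to right):
  rows 0-7 [x1,x2,x3=000]: 01010000  (ones: 2)
  rows 8-15 [x1,x2,x3=001]: 01010000  (ones: 2)
  rows 16-23 [x1,x2,x3=010]: 01010000  (ones: 2)
  rows 24-31 [x1,x2,x3=011]: 01010000  (ones: 2)
  rows 32-39 [x1,x2,x3=100]: 11110101  (ones: 6)
  rows 40-47 [x1,x2,x3=101]: 11110101  (ones: 6)
  rows 48-55 [x1,x2,x3=110]: 11110000  (ones: 4)
  rows 56-63 [x1,x2,x3=111]: 11110000  (ones: 4)
Satisfying assignments = 2+2+2+2+6+6+4+4 = 28

28


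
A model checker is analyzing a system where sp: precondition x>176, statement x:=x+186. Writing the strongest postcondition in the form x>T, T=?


Formula: sp(P, x:=E) = exists old_x. (x = E[old_x/x]) AND P[old_x/x] (old_x is the value of x before the assignment; eliminate old_x by solving x = E[old_x/x] for old_x)
Step 1: Precondition P: x>176, i.e. old_x > 176
Step 2: Assignment gives x = old_x + 186, so old_x = x - 186
Step 3: Substitute into P: x - 186 > 176
Step 4: Simplify: x > 176+186 = 362

362


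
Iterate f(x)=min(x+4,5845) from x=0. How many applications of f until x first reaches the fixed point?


Step 1: x=0, cap=5845, increment=4
Step 2: x grows by 4 each step until capped at 5845; fixed point is x=5845
Step 3: iterations = ceil(5845/4) = 1462

1462


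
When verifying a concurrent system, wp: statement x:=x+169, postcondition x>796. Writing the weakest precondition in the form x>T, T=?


Formula: wp(x:=E, P) = P[E/x] (substitute E for x in postcondition)
Step 1: Postcondition: x>796
Step 2: Substitute x+169 for x: x+169>796
Step 3: Solve for x: x > 796-169 = 627

627


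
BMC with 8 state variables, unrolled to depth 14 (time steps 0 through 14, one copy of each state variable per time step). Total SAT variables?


BMC unrolls to depth k, creating one copy of each state var for steps 0..k.
Step count = 14 + 1 = 15 (steps 0 through 14)
Vars per step = 8
Total = 8 * 15 = 120

120


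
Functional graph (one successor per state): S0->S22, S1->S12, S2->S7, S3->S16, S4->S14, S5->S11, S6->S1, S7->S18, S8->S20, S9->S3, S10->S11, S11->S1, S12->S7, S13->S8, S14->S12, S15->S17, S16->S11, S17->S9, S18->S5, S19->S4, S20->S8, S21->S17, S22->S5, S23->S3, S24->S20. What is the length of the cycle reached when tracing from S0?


Trace from S0 until a state repeats:
  S0 -> S22 -> S5 -> S11 -> S1 -> S12 -> S7 -> S18 -> S5
S5 first seen at step 2, revisited at step 8.
Cycle length = 8 - 2 = 6

6


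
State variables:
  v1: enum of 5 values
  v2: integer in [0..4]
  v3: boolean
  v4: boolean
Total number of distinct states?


State space = product of domain sizes of all variables.
Domain sizes:
  v1 (enum of 5 values): 5
  v2 (integer in [0..4]): 5
  v3 (boolean): 2
  v4 (boolean): 2
Product = 5 * 5 * 2 * 2 = 100

100


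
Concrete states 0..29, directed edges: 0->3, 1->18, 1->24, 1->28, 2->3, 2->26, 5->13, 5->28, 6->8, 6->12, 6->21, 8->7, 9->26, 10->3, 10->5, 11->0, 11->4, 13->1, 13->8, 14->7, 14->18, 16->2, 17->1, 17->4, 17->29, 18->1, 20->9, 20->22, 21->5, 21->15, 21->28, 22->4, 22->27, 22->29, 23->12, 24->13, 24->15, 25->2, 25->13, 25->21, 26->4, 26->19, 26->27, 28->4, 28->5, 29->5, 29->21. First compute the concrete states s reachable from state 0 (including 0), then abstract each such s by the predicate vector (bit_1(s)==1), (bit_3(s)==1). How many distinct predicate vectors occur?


BFS from 0:
Concrete reachable: {0, 3}
Abstract via predicates (bit_1(s)==1), (bit_3(s)==1):
  (0,0) <- {0}
  (1,0) <- {3}
Distinct abstract states = 2

2


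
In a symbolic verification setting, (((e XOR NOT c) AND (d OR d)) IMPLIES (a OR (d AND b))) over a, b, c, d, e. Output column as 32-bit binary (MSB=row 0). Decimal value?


Formula: (((e XOR NOT c) AND (d OR d)) IMPLIES (a OR (d AND b))) over a, b, c, d, e (32 rows)
Evaluate each row (bits = a,b,c,d,e, MSB first):
  row 0 [00000]: (((0 XOR NOT 0) AND (0 OR 0)) IMPLIES (0 OR (0 AND 0))) -> 1
  row 1 [00001]: (((1 XOR NOT 0) AND (0 OR 0)) IMPLIES (0 OR (0 AND 0))) -> 1
  row 2 [00010]: (((0 XOR NOT 0) AND (1 OR 1)) IMPLIES (0 OR (1 AND 0))) -> 0
  row 3 [00011]: (((1 XOR NOT 0) AND (1 OR 1)) IMPLIES (0 OR (1 AND 0))) -> 1
  row 4 [00100]: (((0 XOR NOT 1) AND (0 OR 0)) IMPLIES (0 OR (0 AND 0))) -> 1
  row 5 [00101]: (((1 XOR NOT 1) AND (0 OR 0)) IMPLIES (0 OR (0 AND 0))) -> 1
  row 6 [00110]: (((0 XOR NOT 1) AND (1 OR 1)) IMPLIES (0 OR (1 AND 0))) -> 1
  row 7 [00111]: (((1 XOR NOT 1) AND (1 OR 1)) IMPLIES (0 OR (1 AND 0))) -> 0
  row 8 [01000]: (((0 XOR NOT 0) AND (0 OR 0)) IMPLIES (0 OR (0 AND 1))) -> 1
  row 9 [01001]: (((1 XOR NOT 0) AND (0 OR 0)) IMPLIES (0 OR (0 AND 1))) -> 1
  row 10 [01010]: (((0 XOR NOT 0) AND (1 OR 1)) IMPLIES (0 OR (1 AND 1))) -> 1
  row 11 [01011]: (((1 XOR NOT 0) AND (1 OR 1)) IMPLIES (0 OR (1 AND 1))) -> 1
  row 12 [01100]: (((0 XOR NOT 1) AND (0 OR 0)) IMPLIES (0 OR (0 AND 1))) -> 1
  row 13 [01101]: (((1 XOR NOT 1) AND (0 OR 0)) IMPLIES (0 OR (0 AND 1))) -> 1
  row 14 [01110]: (((0 XOR NOT 1) AND (1 OR 1)) IMPLIES (0 OR (1 AND 1))) -> 1
  row 15 [01111]: (((1 XOR NOT 1) AND (1 OR 1)) IMPLIES (0 OR (1 AND 1))) -> 1
  row 16 [10000]: (((0 XOR NOT 0) AND (0 OR 0)) IMPLIES (1 OR (0 AND 0))) -> 1
  row 17 [10001]: (((1 XOR NOT 0) AND (0 OR 0)) IMPLIES (1 OR (0 AND 0))) -> 1
  row 18 [10010]: (((0 XOR NOT 0) AND (1 OR 1)) IMPLIES (1 OR (1 AND 0))) -> 1
  row 19 [10011]: (((1 XOR NOT 0) AND (1 OR 1)) IMPLIES (1 OR (1 AND 0))) -> 1
  row 20 [10100]: (((0 XOR NOT 1) AND (0 OR 0)) IMPLIES (1 OR (0 AND 0))) -> 1
  row 21 [10101]: (((1 XOR NOT 1) AND (0 OR 0)) IMPLIES (1 OR (0 AND 0))) -> 1
  row 22 [10110]: (((0 XOR NOT 1) AND (1 OR 1)) IMPLIES (1 OR (1 AND 0))) -> 1
  row 23 [10111]: (((1 XOR NOT 1) AND (1 OR 1)) IMPLIES (1 OR (1 AND 0))) -> 1
  row 24 [11000]: (((0 XOR NOT 0) AND (0 OR 0)) IMPLIES (1 OR (0 AND 1))) -> 1
  row 25 [11001]: (((1 XOR NOT 0) AND (0 OR 0)) IMPLIES (1 OR (0 AND 1))) -> 1
  row 26 [11010]: (((0 XOR NOT 0) AND (1 OR 1)) IMPLIES (1 OR (1 AND 1))) -> 1
  row 27 [11011]: (((1 XOR NOT 0) AND (1 OR 1)) IMPLIES (1 OR (1 AND 1))) -> 1
  row 28 [11100]: (((0 XOR NOT 1) AND (0 OR 0)) IMPLIES (1 OR (0 AND 1))) -> 1
  row 29 [11101]: (((1 XOR NOT 1) AND (0 OR 0)) IMPLIES (1 OR (0 AND 1))) -> 1
  row 30 [11110]: (((0 XOR NOT 1) AND (1 OR 1)) IMPLIES (1 OR (1 AND 1))) -> 1
  row 31 [11111]: (((1 XOR NOT 1) AND (1 OR 1)) IMPLIES (1 OR (1 AND 1))) -> 1
Full result column, 4 rows per line (a,b,c fixed per line; d,e runs 00..11 left to right):
  rows 0-3 [a,b,c=000]: 1101  = hex D
  rows 4-7 [a,b,c=001]: 1110  = hex E
  rows 8-11 [a,b,c=010]: 1111  = hex F
  rows 12-15 [a,b,c=011]: 1111  = hex F
  rows 16-19 [a,b,c=100]: 1111  = hex F
  rows 20-23 [a,b,c=101]: 1111  = hex F
  rows 24-27 [a,b,c=110]: 1111  = hex F
  rows 28-31 [a,b,c=111]: 1111  = hex F
Output column (row 0 .. row 31) = 11011110111111111111111111111111
Output column grouped in 4s = 1101 1110 1111 1111 1111 1111 1111 1111 = 0xDEFFFFFF
Convert to decimal digit by digit (value = value*16 + digit):
  D -> 13
  13*16 + 14 (E) = 222
  222*16 + 15 (F) = 3567
  3567*16 + 15 (F) = 57087
  57087*16 + 15 (F) = 913407
  913407*16 + 15 (F) = 14614527
  14614527*16 + 15 (F) = 233832447
  233832447*16 + 15 (F) = 3741319167
Decimal = 3741319167

3741319167


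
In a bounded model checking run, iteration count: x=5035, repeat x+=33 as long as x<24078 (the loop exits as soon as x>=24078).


Step 1: x goes from 5035 toward 24078 by 33; the body runs while x<24078, so iterations = ceil((bound-start)/step)
Step 2: Distance=19043
Step 3: ceil(19043/33)=578

578


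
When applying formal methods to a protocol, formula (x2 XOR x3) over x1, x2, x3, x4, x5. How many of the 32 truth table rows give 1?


Formula: (x2 XOR x3) over 5 vars (32 rows)
Evaluate each row (x1, x2, x3, x4, x5 as bits, MSB first):
  row 0 [00000]: (0 XOR 0) -> 0
  row 1 [00001]: (0 XOR 0) -> 0
  row 2 [00010]: (0 XOR 0) -> 0
  row 3 [00011]: (0 XOR 0) -> 0
  row 4 [00100]: (0 XOR 1) -> 1
  row 5 [00101]: (0 XOR 1) -> 1
  row 6 [00110]: (0 XOR 1) -> 1
  row 7 [00111]: (0 XOR 1) -> 1
  row 8 [01000]: (1 XOR 0) -> 1
  row 9 [01001]: (1 XOR 0) -> 1
  row 10 [01010]: (1 XOR 0) -> 1
  row 11 [01011]: (1 XOR 0) -> 1
  row 12 [01100]: (1 XOR 1) -> 0
  row 13 [01101]: (1 XOR 1) -> 0
  row 14 [01110]: (1 XOR 1) -> 0
  row 15 [01111]: (1 XOR 1) -> 0
  row 16 [10000]: (0 XOR 0) -> 0
  row 17 [10001]: (0 XOR 0) -> 0
  row 18 [10010]: (0 XOR 0) -> 0
  row 19 [10011]: (0 XOR 0) -> 0
  row 20 [10100]: (0 XOR 1) -> 1
  row 21 [10101]: (0 XOR 1) -> 1
  row 22 [10110]: (0 XOR 1) -> 1
  row 23 [10111]: (0 XOR 1) -> 1
  row 24 [11000]: (1 XOR 0) -> 1
  row 25 [11001]: (1 XOR 0) -> 1
  row 26 [11010]: (1 XOR 0) -> 1
  row 27 [11011]: (1 XOR 0) -> 1
  row 28 [11100]: (1 XOR 1) -> 0
  row 29 [11101]: (1 XOR 1) -> 0
  row 30 [11110]: (1 XOR 1) -> 0
  row 31 [11111]: (1 XOR 1) -> 0
Full result column, 8 rows per line (x1,x2 fixed per line; x3,x4,x5 runs 000..111 left to right):
  rows 0-7 [x1,x2=00]: 00001111  (ones: 4)
  rows 8-15 [x1,x2=01]: 11110000  (ones: 4)
  rows 16-23 [x1,x2=10]: 00001111  (ones: 4)
  rows 24-31 [x1,x2=11]: 11110000  (ones: 4)
Count of 1-rows = 4+4+4+4 = 16

16


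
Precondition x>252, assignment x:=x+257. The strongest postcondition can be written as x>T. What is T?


Formula: sp(P, x:=E) = exists old_x. (x = E[old_x/x]) AND P[old_x/x] (old_x is the value of x before the assignment; eliminate old_x by solving x = E[old_x/x] for old_x)
Step 1: Precondition P: x>252, i.e. old_x > 252
Step 2: Assignment gives x = old_x + 257, so old_x = x - 257
Step 3: Substitute into P: x - 257 > 252
Step 4: Simplify: x > 252+257 = 509

509


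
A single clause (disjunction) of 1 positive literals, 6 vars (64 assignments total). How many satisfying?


Step 1: Total=2^6=64
Step 2: Unsat when all 1 false: 2^5=32
Step 3: Sat=64-32=32

32


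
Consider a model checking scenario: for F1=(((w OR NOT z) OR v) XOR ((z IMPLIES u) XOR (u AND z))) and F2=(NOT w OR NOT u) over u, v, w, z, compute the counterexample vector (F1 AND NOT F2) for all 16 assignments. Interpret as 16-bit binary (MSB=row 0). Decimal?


F1 = (((w OR NOT z) OR v) XOR ((z IMPLIES u) XOR (u AND z)))
F2 = (NOT w OR NOT u)
Counterexample to F1=>F2 is where F1=1 and F2=0.
Evaluate each row (bits = u,v,w,z, MSB first):
  row 0 [0000]: F1=0 F2=1 -> F1&~F2 -> 0
  row 1 [0001]: F1=0 F2=1 -> F1&~F2 -> 0
  row 2 [0010]: F1=0 F2=1 -> F1&~F2 -> 0
  row 3 [0011]: F1=1 F2=1 -> F1&~F2 -> 0
  row 4 [0100]: F1=0 F2=1 -> F1&~F2 -> 0
  row 5 [0101]: F1=1 F2=1 -> F1&~F2 -> 0
  row 6 [0110]: F1=0 F2=1 -> F1&~F2 -> 0
  row 7 [0111]: F1=1 F2=1 -> F1&~F2 -> 0
  row 8 [1000]: F1=0 F2=1 -> F1&~F2 -> 0
  row 9 [1001]: F1=0 F2=1 -> F1&~F2 -> 0
  row 10 [1010]: F1=0 F2=0 -> F1&~F2 -> 0
  row 11 [1011]: F1=1 F2=0 -> F1&~F2 -> 1
  row 12 [1100]: F1=0 F2=1 -> F1&~F2 -> 0
  row 13 [1101]: F1=1 F2=1 -> F1&~F2 -> 0
  row 14 [1110]: F1=0 F2=0 -> F1&~F2 -> 0
  row 15 [1111]: F1=1 F2=0 -> F1&~F2 -> 1
Full result column, 4 rows per line (u,v fixed per line; w,z runs 00..11 left to right):
  rows 0-3 [u,v=00]: 0000  = hex 0
  rows 4-7 [u,v=01]: 0000  = hex 0
  rows 8-11 [u,v=10]: 0001  = hex 1
  rows 12-15 [u,v=11]: 0001  = hex 1
Counterexample vector (row 0 .. row 15) = 0000000000010001
Output column grouped in 4s = 0000 0000 0001 0001 = 0x0011
Convert to decimal digit by digit (value = value*16 + digit):
  0 -> 0
  0*16 + 0 = 0
  0*16 + 1 = 1
  1*16 + 1 = 17
Decimal = 17

17


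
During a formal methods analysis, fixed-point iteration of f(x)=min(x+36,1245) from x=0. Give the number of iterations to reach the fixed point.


Step 1: x=0, cap=1245, increment=36
Step 2: x grows by 36 each step until capped at 1245; fixed point is x=1245
Step 3: iterations = ceil(1245/36) = 35

35


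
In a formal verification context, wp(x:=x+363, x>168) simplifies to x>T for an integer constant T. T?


Formula: wp(x:=E, P) = P[E/x] (substitute E for x in postcondition)
Step 1: Postcondition: x>168
Step 2: Substitute x+363 for x: x+363>168
Step 3: Solve for x: x > 168-363 = -195

-195


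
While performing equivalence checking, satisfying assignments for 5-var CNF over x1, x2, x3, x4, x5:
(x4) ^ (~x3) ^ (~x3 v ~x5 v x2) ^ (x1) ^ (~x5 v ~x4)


CNF with 5 clauses over 5 vars (32 assignments).
An assignment satisfies CNF iff every clause has >=1 true literal.
Check each row (bits = x1,x2,x3,x4,x5; clause T/F shown):
  row 0 [00000]: clauses=FTTFT -> 0
  row 1 [00001]: clauses=FTTFT -> 0
  row 2 [00010]: clauses=TTTFT -> 0
  row 3 [00011]: clauses=TTTFF -> 0
  row 4 [00100]: clauses=FFTFT -> 0
  row 5 [00101]: clauses=FFFFT -> 0
  row 6 [00110]: clauses=TFTFT -> 0
  row 7 [00111]: clauses=TFFFF -> 0
  row 8 [01000]: clauses=FTTFT -> 0
  row 9 [01001]: clauses=FTTFT -> 0
  row 10 [01010]: clauses=TTTFT -> 0
  row 11 [01011]: clauses=TTTFF -> 0
  row 12 [01100]: clauses=FFTFT -> 0
  row 13 [01101]: clauses=FFTFT -> 0
  row 14 [01110]: clauses=TFTFT -> 0
  row 15 [01111]: clauses=TFTFF -> 0
  row 16 [10000]: clauses=FTTTT -> 0
  row 17 [10001]: clauses=FTTTT -> 0
  row 18 [10010]: clauses=TTTTT -> 1
  row 19 [10011]: clauses=TTTTF -> 0
  row 20 [10100]: clauses=FFTTT -> 0
  row 21 [10101]: clauses=FFFTT -> 0
  row 22 [10110]: clauses=TFTTT -> 0
  row 23 [10111]: clauses=TFFTF -> 0
  row 24 [11000]: clauses=FTTTT -> 0
  row 25 [11001]: clauses=FTTTT -> 0
  row 26 [11010]: clauses=TTTTT -> 1
  row 27 [11011]: clauses=TTTTF -> 0
  row 28 [11100]: clauses=FFTTT -> 0
  row 29 [11101]: clauses=FFTTT -> 0
  row 30 [11110]: clauses=TFTTT -> 0
  row 31 [11111]: clauses=TFTTF -> 0
Full result column, 8 rows per line (x1,x2 fixed per line; x3,x4,x5 runs 000..111 left to right):
  rows 0-7 [x1,x2=00]: 00000000  (ones: 0)
  rows 8-15 [x1,x2=01]: 00000000  (ones: 0)
  rows 16-23 [x1,x2=10]: 00100000  (ones: 1)
  rows 24-31 [x1,x2=11]: 00100000  (ones: 1)
Satisfying assignments = 0+0+1+1 = 2

2


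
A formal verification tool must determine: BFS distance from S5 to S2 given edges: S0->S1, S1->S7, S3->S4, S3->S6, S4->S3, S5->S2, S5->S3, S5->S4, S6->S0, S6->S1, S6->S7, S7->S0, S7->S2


BFS layer-by-layer from S5:
  dist 0: {S5}
  dist 1: {S2, S3, S4}
  -> S2 reached at distance 1
Shortest path length = 1

1


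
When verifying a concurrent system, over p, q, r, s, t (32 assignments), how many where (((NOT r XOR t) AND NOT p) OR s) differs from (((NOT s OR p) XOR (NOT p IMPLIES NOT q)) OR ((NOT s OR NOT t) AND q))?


F1 = (((NOT r XOR t) AND NOT p) OR s)
F2 = (((NOT s OR p) XOR (NOT p IMPLIES NOT q)) OR ((NOT s OR NOT t) AND q))
Evaluate both on each of 32 rows (bits = p,q,r,s,t):
  row 0 [00000]: F1=1 F2=0 (differ) -> 1
  row 1 [00001]: F1=0 F2=0 -> 0
  row 2 [00010]: F1=1 F2=1 -> 0
  row 3 [00011]: F1=1 F2=1 -> 0
  row 4 [00100]: F1=0 F2=0 -> 0
  row 5 [00101]: F1=1 F2=0 (differ) -> 1
  row 6 [00110]: F1=1 F2=1 -> 0
  row 7 [00111]: F1=1 F2=1 -> 0
  row 8 [01000]: F1=1 F2=1 -> 0
  row 9 [01001]: F1=0 F2=1 (differ) -> 1
  row 10 [01010]: F1=1 F2=1 -> 0
  row 11 [01011]: F1=1 F2=0 (differ) -> 1
  row 12 [01100]: F1=0 F2=1 (differ) -> 1
  row 13 [01101]: F1=1 F2=1 -> 0
  row 14 [01110]: F1=1 F2=1 -> 0
  row 15 [01111]: F1=1 F2=0 (differ) -> 1
  row 16 [10000]: F1=0 F2=0 -> 0
  row 17 [10001]: F1=0 F2=0 -> 0
  row 18 [10010]: F1=1 F2=0 (differ) -> 1
  row 19 [10011]: F1=1 F2=0 (differ) -> 1
  row 20 [10100]: F1=0 F2=0 -> 0
  row 21 [10101]: F1=0 F2=0 -> 0
  row 22 [10110]: F1=1 F2=0 (differ) -> 1
  row 23 [10111]: F1=1 F2=0 (differ) -> 1
  row 24 [11000]: F1=0 F2=1 (differ) -> 1
  row 25 [11001]: F1=0 F2=1 (differ) -> 1
  row 26 [11010]: F1=1 F2=1 -> 0
  row 27 [11011]: F1=1 F2=0 (differ) -> 1
  row 28 [11100]: F1=0 F2=1 (differ) -> 1
  row 29 [11101]: F1=0 F2=1 (differ) -> 1
  row 30 [11110]: F1=1 F2=1 -> 0
  row 31 [11111]: F1=1 F2=0 (differ) -> 1
Full result column, 8 rows per line (p,q fixed per line; r,s,t runs 000..111 left to right):
  rows 0-7 [p,q=00]: 10000100  (ones: 2)
  rows 8-15 [p,q=01]: 01011001  (ones: 4)
  rows 16-23 [p,q=10]: 00110011  (ones: 4)
  rows 24-31 [p,q=11]: 11011101  (ones: 6)
Disagreements = 2+4+4+6 = 16

16


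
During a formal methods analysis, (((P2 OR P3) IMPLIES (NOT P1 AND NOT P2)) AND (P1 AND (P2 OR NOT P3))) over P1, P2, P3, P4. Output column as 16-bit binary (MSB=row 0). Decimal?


Formula: (((P2 OR P3) IMPLIES (NOT P1 AND NOT P2)) AND (P1 AND (P2 OR NOT P3))) over P1, P2, P3, P4 (16 rows)
Evaluate each row (bits = P1,P2,P3,P4, MSB first):
  row 0 [0000]: (((0 OR 0) IMPLIES (NOT 0 AND NOT 0)) AND (0 AND (0 OR NOT 0))) -> 0
  row 1 [0001]: (((0 OR 0) IMPLIES (NOT 0 AND NOT 0)) AND (0 AND (0 OR NOT 0))) -> 0
  row 2 [0010]: (((0 OR 1) IMPLIES (NOT 0 AND NOT 0)) AND (0 AND (0 OR NOT 1))) -> 0
  row 3 [0011]: (((0 OR 1) IMPLIES (NOT 0 AND NOT 0)) AND (0 AND (0 OR NOT 1))) -> 0
  row 4 [0100]: (((1 OR 0) IMPLIES (NOT 0 AND NOT 1)) AND (0 AND (1 OR NOT 0))) -> 0
  row 5 [0101]: (((1 OR 0) IMPLIES (NOT 0 AND NOT 1)) AND (0 AND (1 OR NOT 0))) -> 0
  row 6 [0110]: (((1 OR 1) IMPLIES (NOT 0 AND NOT 1)) AND (0 AND (1 OR NOT 1))) -> 0
  row 7 [0111]: (((1 OR 1) IMPLIES (NOT 0 AND NOT 1)) AND (0 AND (1 OR NOT 1))) -> 0
  row 8 [1000]: (((0 OR 0) IMPLIES (NOT 1 AND NOT 0)) AND (1 AND (0 OR NOT 0))) -> 1
  row 9 [1001]: (((0 OR 0) IMPLIES (NOT 1 AND NOT 0)) AND (1 AND (0 OR NOT 0))) -> 1
  row 10 [1010]: (((0 OR 1) IMPLIES (NOT 1 AND NOT 0)) AND (1 AND (0 OR NOT 1))) -> 0
  row 11 [1011]: (((0 OR 1) IMPLIES (NOT 1 AND NOT 0)) AND (1 AND (0 OR NOT 1))) -> 0
  row 12 [1100]: (((1 OR 0) IMPLIES (NOT 1 AND NOT 1)) AND (1 AND (1 OR NOT 0))) -> 0
  row 13 [1101]: (((1 OR 0) IMPLIES (NOT 1 AND NOT 1)) AND (1 AND (1 OR NOT 0))) -> 0
  row 14 [1110]: (((1 OR 1) IMPLIES (NOT 1 AND NOT 1)) AND (1 AND (1 OR NOT 1))) -> 0
  row 15 [1111]: (((1 OR 1) IMPLIES (NOT 1 AND NOT 1)) AND (1 AND (1 OR NOT 1))) -> 0
Full result column, 4 rows per line (P1,P2 fixed per line; P3,P4 runs 00..11 left to right):
  rows 0-3 [P1,P2=00]: 0000  = hex 0
  rows 4-7 [P1,P2=01]: 0000  = hex 0
  rows 8-11 [P1,P2=10]: 1100  = hex C
  rows 12-15 [P1,P2=11]: 0000  = hex 0
Output column (row 0 .. row 15) = 0000000011000000
Output column grouped in 4s = 0000 0000 1100 0000 = 0x00C0
Convert to decimal digit by digit (value = value*16 + digit):
  0 -> 0
  0*16 + 0 = 0
  0*16 + 12 (C) = 12
  12*16 + 0 = 192
Decimal = 192

192


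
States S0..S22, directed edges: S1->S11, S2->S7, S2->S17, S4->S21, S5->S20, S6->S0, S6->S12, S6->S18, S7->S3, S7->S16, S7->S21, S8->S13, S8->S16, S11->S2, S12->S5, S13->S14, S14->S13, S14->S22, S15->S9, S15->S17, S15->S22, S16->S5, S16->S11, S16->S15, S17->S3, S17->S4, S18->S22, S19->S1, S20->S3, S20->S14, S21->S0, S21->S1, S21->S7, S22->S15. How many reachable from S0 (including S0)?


BFS from S0:
  layer 0: {S0}
Reachable set: {S0}
Count = 1

1


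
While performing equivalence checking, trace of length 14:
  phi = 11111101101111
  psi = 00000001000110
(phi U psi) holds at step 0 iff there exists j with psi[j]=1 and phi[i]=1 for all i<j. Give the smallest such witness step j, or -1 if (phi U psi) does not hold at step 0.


(phi U psi) at 0: need smallest j with psi[j]=1 and phi[i]=1 for all i in [0,j).
Scan from step 0:
  step 0: phi=1, psi=0 -> continue
  step 1: phi=1, psi=0 -> continue
  step 2: phi=1, psi=0 -> continue
  step 3: phi=1, psi=0 -> continue
  step 6: phi=0 -> phi-prefix broken from here
  step 7: psi=1 but phi already failed -> not a witness
  step 11: psi=1 but phi already failed -> not a witness
  step 12: psi=1 but phi already failed -> not a witness
  end of trace: no witness -> -1
Witness step = -1

-1


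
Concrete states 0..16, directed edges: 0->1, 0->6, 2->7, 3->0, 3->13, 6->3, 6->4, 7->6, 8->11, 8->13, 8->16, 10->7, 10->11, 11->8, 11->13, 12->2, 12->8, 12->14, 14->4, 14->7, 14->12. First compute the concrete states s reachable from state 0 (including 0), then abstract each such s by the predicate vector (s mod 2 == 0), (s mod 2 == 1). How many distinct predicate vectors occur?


BFS from 0:
Concrete reachable: {0, 1, 3, 4, 6, 13}
Abstract via predicates (s mod 2 == 0), (s mod 2 == 1):
  (0,1) <- {1, 3, 13}
  (1,0) <- {0, 4, 6}
Distinct abstract states = 2

2


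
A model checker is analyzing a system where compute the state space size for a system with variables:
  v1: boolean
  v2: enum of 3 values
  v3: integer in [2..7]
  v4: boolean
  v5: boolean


State space = product of domain sizes of all variables.
Domain sizes:
  v1 (boolean): 2
  v2 (enum of 3 values): 3
  v3 (integer in [2..7]): 6
  v4 (boolean): 2
  v5 (boolean): 2
Product = 2 * 3 * 6 * 2 * 2 = 144

144


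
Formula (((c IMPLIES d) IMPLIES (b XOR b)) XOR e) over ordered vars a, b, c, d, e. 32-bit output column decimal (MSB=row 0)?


Formula: (((c IMPLIES d) IMPLIES (b XOR b)) XOR e) over a, b, c, d, e (32 rows)
Evaluate each row (bits = a,b,c,d,e, MSB first):
  row 0 [00000]: (((0 IMPLIES 0) IMPLIES (0 XOR 0)) XOR 0) -> 0
  row 1 [00001]: (((0 IMPLIES 0) IMPLIES (0 XOR 0)) XOR 1) -> 1
  row 2 [00010]: (((0 IMPLIES 1) IMPLIES (0 XOR 0)) XOR 0) -> 0
  row 3 [00011]: (((0 IMPLIES 1) IMPLIES (0 XOR 0)) XOR 1) -> 1
  row 4 [00100]: (((1 IMPLIES 0) IMPLIES (0 XOR 0)) XOR 0) -> 1
  row 5 [00101]: (((1 IMPLIES 0) IMPLIES (0 XOR 0)) XOR 1) -> 0
  row 6 [00110]: (((1 IMPLIES 1) IMPLIES (0 XOR 0)) XOR 0) -> 0
  row 7 [00111]: (((1 IMPLIES 1) IMPLIES (0 XOR 0)) XOR 1) -> 1
  row 8 [01000]: (((0 IMPLIES 0) IMPLIES (1 XOR 1)) XOR 0) -> 0
  row 9 [01001]: (((0 IMPLIES 0) IMPLIES (1 XOR 1)) XOR 1) -> 1
  row 10 [01010]: (((0 IMPLIES 1) IMPLIES (1 XOR 1)) XOR 0) -> 0
  row 11 [01011]: (((0 IMPLIES 1) IMPLIES (1 XOR 1)) XOR 1) -> 1
  row 12 [01100]: (((1 IMPLIES 0) IMPLIES (1 XOR 1)) XOR 0) -> 1
  row 13 [01101]: (((1 IMPLIES 0) IMPLIES (1 XOR 1)) XOR 1) -> 0
  row 14 [01110]: (((1 IMPLIES 1) IMPLIES (1 XOR 1)) XOR 0) -> 0
  row 15 [01111]: (((1 IMPLIES 1) IMPLIES (1 XOR 1)) XOR 1) -> 1
  row 16 [10000]: (((0 IMPLIES 0) IMPLIES (0 XOR 0)) XOR 0) -> 0
  row 17 [10001]: (((0 IMPLIES 0) IMPLIES (0 XOR 0)) XOR 1) -> 1
  row 18 [10010]: (((0 IMPLIES 1) IMPLIES (0 XOR 0)) XOR 0) -> 0
  row 19 [10011]: (((0 IMPLIES 1) IMPLIES (0 XOR 0)) XOR 1) -> 1
  row 20 [10100]: (((1 IMPLIES 0) IMPLIES (0 XOR 0)) XOR 0) -> 1
  row 21 [10101]: (((1 IMPLIES 0) IMPLIES (0 XOR 0)) XOR 1) -> 0
  row 22 [10110]: (((1 IMPLIES 1) IMPLIES (0 XOR 0)) XOR 0) -> 0
  row 23 [10111]: (((1 IMPLIES 1) IMPLIES (0 XOR 0)) XOR 1) -> 1
  row 24 [11000]: (((0 IMPLIES 0) IMPLIES (1 XOR 1)) XOR 0) -> 0
  row 25 [11001]: (((0 IMPLIES 0) IMPLIES (1 XOR 1)) XOR 1) -> 1
  row 26 [11010]: (((0 IMPLIES 1) IMPLIES (1 XOR 1)) XOR 0) -> 0
  row 27 [11011]: (((0 IMPLIES 1) IMPLIES (1 XOR 1)) XOR 1) -> 1
  row 28 [11100]: (((1 IMPLIES 0) IMPLIES (1 XOR 1)) XOR 0) -> 1
  row 29 [11101]: (((1 IMPLIES 0) IMPLIES (1 XOR 1)) XOR 1) -> 0
  row 30 [11110]: (((1 IMPLIES 1) IMPLIES (1 XOR 1)) XOR 0) -> 0
  row 31 [11111]: (((1 IMPLIES 1) IMPLIES (1 XOR 1)) XOR 1) -> 1
Full result column, 4 rows per line (a,b,c fixed per line; d,e runs 00..11 left to right):
  rows 0-3 [a,b,c=000]: 0101  = hex 5
  rows 4-7 [a,b,c=001]: 1001  = hex 9
  rows 8-11 [a,b,c=010]: 0101  = hex 5
  rows 12-15 [a,b,c=011]: 1001  = hex 9
  rows 16-19 [a,b,c=100]: 0101  = hex 5
  rows 20-23 [a,b,c=101]: 1001  = hex 9
  rows 24-27 [a,b,c=110]: 0101  = hex 5
  rows 28-31 [a,b,c=111]: 1001  = hex 9
Output column (row 0 .. row 31) = 01011001010110010101100101011001
Output column grouped in 4s = 0101 1001 0101 1001 0101 1001 0101 1001 = 0x59595959
Convert to decimal digit by digit (value = value*16 + digit):
  5 -> 5
  5*16 + 9 = 89
  89*16 + 5 = 1429
  1429*16 + 9 = 22873
  22873*16 + 5 = 365973
  365973*16 + 9 = 5855577
  5855577*16 + 5 = 93689237
  93689237*16 + 9 = 1499027801
Decimal = 1499027801

1499027801


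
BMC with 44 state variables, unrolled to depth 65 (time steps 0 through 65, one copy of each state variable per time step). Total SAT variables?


BMC unrolls to depth k, creating one copy of each state var for steps 0..k.
Step count = 65 + 1 = 66 (steps 0 through 65)
Vars per step = 44
Total = 44 * 66 = 2904

2904


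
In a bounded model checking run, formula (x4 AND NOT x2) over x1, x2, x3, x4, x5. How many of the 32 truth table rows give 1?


Formula: (x4 AND NOT x2) over 5 vars (32 rows)
Evaluate each row (x1, x2, x3, x4, x5 as bits, MSB first):
  row 0 [00000]: (0 AND NOT 0) -> 0
  row 1 [00001]: (0 AND NOT 0) -> 0
  row 2 [00010]: (1 AND NOT 0) -> 1
  row 3 [00011]: (1 AND NOT 0) -> 1
  row 4 [00100]: (0 AND NOT 0) -> 0
  row 5 [00101]: (0 AND NOT 0) -> 0
  row 6 [00110]: (1 AND NOT 0) -> 1
  row 7 [00111]: (1 AND NOT 0) -> 1
  row 8 [01000]: (0 AND NOT 1) -> 0
  row 9 [01001]: (0 AND NOT 1) -> 0
  row 10 [01010]: (1 AND NOT 1) -> 0
  row 11 [01011]: (1 AND NOT 1) -> 0
  row 12 [01100]: (0 AND NOT 1) -> 0
  row 13 [01101]: (0 AND NOT 1) -> 0
  row 14 [01110]: (1 AND NOT 1) -> 0
  row 15 [01111]: (1 AND NOT 1) -> 0
  row 16 [10000]: (0 AND NOT 0) -> 0
  row 17 [10001]: (0 AND NOT 0) -> 0
  row 18 [10010]: (1 AND NOT 0) -> 1
  row 19 [10011]: (1 AND NOT 0) -> 1
  row 20 [10100]: (0 AND NOT 0) -> 0
  row 21 [10101]: (0 AND NOT 0) -> 0
  row 22 [10110]: (1 AND NOT 0) -> 1
  row 23 [10111]: (1 AND NOT 0) -> 1
  row 24 [11000]: (0 AND NOT 1) -> 0
  row 25 [11001]: (0 AND NOT 1) -> 0
  row 26 [11010]: (1 AND NOT 1) -> 0
  row 27 [11011]: (1 AND NOT 1) -> 0
  row 28 [11100]: (0 AND NOT 1) -> 0
  row 29 [11101]: (0 AND NOT 1) -> 0
  row 30 [11110]: (1 AND NOT 1) -> 0
  row 31 [11111]: (1 AND NOT 1) -> 0
Full result column, 8 rows per line (x1,x2 fixed per line; x3,x4,x5 runs 000..111 left to right):
  rows 0-7 [x1,x2=00]: 00110011  (ones: 4)
  rows 8-15 [x1,x2=01]: 00000000  (ones: 0)
  rows 16-23 [x1,x2=10]: 00110011  (ones: 4)
  rows 24-31 [x1,x2=11]: 00000000  (ones: 0)
Count of 1-rows = 4+0+4+0 = 8

8


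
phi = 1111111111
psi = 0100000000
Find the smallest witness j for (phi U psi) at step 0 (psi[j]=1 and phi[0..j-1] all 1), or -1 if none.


(phi U psi) at 0: need smallest j with psi[j]=1 and phi[i]=1 for all i in [0,j).
Scan from step 0:
  step 0: phi=1, psi=0 -> continue
  step 1: psi=1 and phi held for [0,1) -> witness found
Witness step = 1

1


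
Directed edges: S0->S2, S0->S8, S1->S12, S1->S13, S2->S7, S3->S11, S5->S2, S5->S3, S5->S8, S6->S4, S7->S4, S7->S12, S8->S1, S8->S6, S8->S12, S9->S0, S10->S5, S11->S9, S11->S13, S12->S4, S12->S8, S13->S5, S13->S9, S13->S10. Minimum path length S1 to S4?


BFS layer-by-layer from S1:
  dist 0: {S1}
  dist 1: {S12, S13}
  dist 2: {S4, S5, S8, S9, S10}
  -> S4 reached at distance 2
Shortest path length = 2

2


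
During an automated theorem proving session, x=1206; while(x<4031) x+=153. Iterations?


Step 1: x goes from 1206 toward 4031 by 153; the body runs while x<4031, so iterations = ceil((bound-start)/step)
Step 2: Distance=2825
Step 3: ceil(2825/153)=19

19


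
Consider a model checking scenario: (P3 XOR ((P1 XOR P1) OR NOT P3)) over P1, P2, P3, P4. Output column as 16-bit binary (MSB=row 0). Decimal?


Formula: (P3 XOR ((P1 XOR P1) OR NOT P3)) over P1, P2, P3, P4 (16 rows)
Evaluate each row (bits = P1,P2,P3,P4, MSB first):
  row 0 [0000]: (0 XOR ((0 XOR 0) OR NOT 0)) -> 1
  row 1 [0001]: (0 XOR ((0 XOR 0) OR NOT 0)) -> 1
  row 2 [0010]: (1 XOR ((0 XOR 0) OR NOT 1)) -> 1
  row 3 [0011]: (1 XOR ((0 XOR 0) OR NOT 1)) -> 1
  row 4 [0100]: (0 XOR ((0 XOR 0) OR NOT 0)) -> 1
  row 5 [0101]: (0 XOR ((0 XOR 0) OR NOT 0)) -> 1
  row 6 [0110]: (1 XOR ((0 XOR 0) OR NOT 1)) -> 1
  row 7 [0111]: (1 XOR ((0 XOR 0) OR NOT 1)) -> 1
  row 8 [1000]: (0 XOR ((1 XOR 1) OR NOT 0)) -> 1
  row 9 [1001]: (0 XOR ((1 XOR 1) OR NOT 0)) -> 1
  row 10 [1010]: (1 XOR ((1 XOR 1) OR NOT 1)) -> 1
  row 11 [1011]: (1 XOR ((1 XOR 1) OR NOT 1)) -> 1
  row 12 [1100]: (0 XOR ((1 XOR 1) OR NOT 0)) -> 1
  row 13 [1101]: (0 XOR ((1 XOR 1) OR NOT 0)) -> 1
  row 14 [1110]: (1 XOR ((1 XOR 1) OR NOT 1)) -> 1
  row 15 [1111]: (1 XOR ((1 XOR 1) OR NOT 1)) -> 1
Full result column, 4 rows per line (P1,P2 fixed per line; P3,P4 runs 00..11 left to right):
  rows 0-3 [P1,P2=00]: 1111  = hex F
  rows 4-7 [P1,P2=01]: 1111  = hex F
  rows 8-11 [P1,P2=10]: 1111  = hex F
  rows 12-15 [P1,P2=11]: 1111  = hex F
Output column (row 0 .. row 15) = 1111111111111111
Output column grouped in 4s = 1111 1111 1111 1111 = 0xFFFF
Convert to decimal digit by digit (value = value*16 + digit):
  F -> 15
  15*16 + 15 (F) = 255
  255*16 + 15 (F) = 4095
  4095*16 + 15 (F) = 65535
Decimal = 65535

65535


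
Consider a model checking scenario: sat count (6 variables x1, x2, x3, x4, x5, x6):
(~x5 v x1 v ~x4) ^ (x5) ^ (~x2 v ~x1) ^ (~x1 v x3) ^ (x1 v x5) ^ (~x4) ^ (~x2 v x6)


CNF with 7 clauses over 6 vars (64 assignments).
An assignment satisfies CNF iff every clause has >=1 true literal.
Check each row (bits = x1,x2,x3,x4,x5,x6; clause T/F shown):
  row 0 [000000]: clauses=TFTTFTT -> 0
  row 1 [000001]: clauses=TFTTFTT -> 0
  row 2 [000010]: clauses=TTTTTTT -> 1
  row 3 [000011]: clauses=TTTTTTT -> 1
  row 4 [000100]: clauses=TFTTFFT -> 0
  (every remaining row is evaluated the same way; all 64 results are listed next)
Full result column, 8 rows per line (x1,x2,x3 fixed per line; x4,x5,x6 runs 000..111 left to right):
  rows 0-7 [x1,x2,x3=000]: 00110000  (ones: 2)
  rows 8-15 [x1,x2,x3=001]: 00110000  (ones: 2)
  rows 16-23 [x1,x2,x3=010]: 00010000  (ones: 1)
  rows 24-31 [x1,x2,x3=011]: 00010000  (ones: 1)
  rows 32-39 [x1,x2,x3=100]: 00000000  (ones: 0)
  rows 40-47 [x1,x2,x3=101]: 00110000  (ones: 2)
  rows 48-55 [x1,x2,x3=110]: 00000000  (ones: 0)
  rows 56-63 [x1,x2,x3=111]: 00000000  (ones: 0)
Satisfying assignments = 2+2+1+1+0+2+0+0 = 8

8


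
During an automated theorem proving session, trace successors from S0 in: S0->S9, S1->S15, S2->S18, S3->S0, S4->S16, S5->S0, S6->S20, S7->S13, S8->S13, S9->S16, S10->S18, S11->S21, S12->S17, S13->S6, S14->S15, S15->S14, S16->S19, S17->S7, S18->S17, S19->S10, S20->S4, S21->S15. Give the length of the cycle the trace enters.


Trace from S0 until a state repeats:
  S0 -> S9 -> S16 -> S19 -> S10 -> S18 -> S17 -> S7 -> S13 -> S6 -> S20 -> S4 -> S16
S16 first seen at step 2, revisited at step 12.
Cycle length = 12 - 2 = 10

10


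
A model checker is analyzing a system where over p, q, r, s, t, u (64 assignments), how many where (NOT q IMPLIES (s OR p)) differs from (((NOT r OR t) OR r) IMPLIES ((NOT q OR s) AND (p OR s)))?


F1 = (NOT q IMPLIES (s OR p))
F2 = (((NOT r OR t) OR r) IMPLIES ((NOT q OR s) AND (p OR s)))
Evaluate both on each of 64 rows (bits = p,q,r,s,t,u):
  row 0 [000000]: F1=0 F2=0 -> 0
  row 1 [000001]: F1=0 F2=0 -> 0
  row 2 [000010]: F1=0 F2=0 -> 0
  row 3 [000011]: F1=0 F2=0 -> 0
  row 4 [000100]: F1=1 F2=1 -> 0
  (every remaining row is evaluated the same way; all 64 results are listed next)
Full result column, 8 rows per line (p,q,r fixed per line; s,t,u runs 000..111 left to right):
  rows 0-7 [p,q,r=000]: 00000000  (ones: 0)
  rows 8-15 [p,q,r=001]: 00000000  (ones: 0)
  rows 16-23 [p,q,r=010]: 11110000  (ones: 4)
  rows 24-31 [p,q,r=011]: 11110000  (ones: 4)
  rows 32-39 [p,q,r=100]: 00000000  (ones: 0)
  rows 40-47 [p,q,r=101]: 00000000  (ones: 0)
  rows 48-55 [p,q,r=110]: 11110000  (ones: 4)
  rows 56-63 [p,q,r=111]: 11110000  (ones: 4)
Disagreements = 0+0+4+4+0+0+4+4 = 16

16
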